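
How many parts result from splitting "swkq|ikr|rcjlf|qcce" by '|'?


Input string: 'swkq|ikr|rcjlf|qcce'
Delimiter: '|'
Split result: 'swkq', 'ikr', 'rcjlf', 'qcce'
Number of parts: 4


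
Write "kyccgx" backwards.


Input string: 'kyccgx'
Operation: reverse character order
Original order: 'k' -> 'y' -> 'c' -> 'c' -> 'g' -> 'x'
Reversed order: 'x' -> 'g' -> 'c' -> 'c' -> 'y' -> 'k'
Result: xgccyk


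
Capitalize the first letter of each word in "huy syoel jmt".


Input string: 'huy syoel jmt'
Operation: capitalize first letter of each word
Word transformations: 'huy'->'Huy', 'syoel'->'Syoel', 'jmt'->'Jmt'
Result: Huy Syoel Jmt


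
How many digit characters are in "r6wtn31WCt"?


Input string: 'r6wtn31WCt'
Operation: count digit characters (0-9)
Scan: 'r', '6'(digit), 'w', 't', 'n', '3'(digit), '1'(digit), 'W', 'C', 't'
Digits found: 3
Result: 3


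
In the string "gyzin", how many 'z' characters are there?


Input string: 'gyzin'
Target character: 'z'
Scan each position: s[2]='z'
Matches found at indices: 2
Total: 1


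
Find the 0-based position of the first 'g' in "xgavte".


Input string: 'xgavte'
Target: 'g'
Scanning left to right: s[0]='x', s[1]='g'
First match at index: 1


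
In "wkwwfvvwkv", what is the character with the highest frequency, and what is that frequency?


Input: 'wkwwfvvwkv'
Operation: tally each character
Counts: 'f':1, 'k':2, 'v':3, 'w':4
Maximum: 'w' appears 4 times


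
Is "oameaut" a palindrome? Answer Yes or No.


Input string: 'oameaut'
Reversed: 'tuaemao'
Compare pairs: s[0]='o' vs s[6]='t' (mismatch), s[1]='a' vs s[5]='u' (mismatch), s[2]='m' vs s[4]='a' (mismatch)
Palindrome: No


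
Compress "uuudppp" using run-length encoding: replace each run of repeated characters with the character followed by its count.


Input: 'uuudppp'
Operation: identify consecutive runs
Runs: 'uuu' -> u3, 'd' -> d1, 'ppp' -> p3
Encoded: u3d1p3


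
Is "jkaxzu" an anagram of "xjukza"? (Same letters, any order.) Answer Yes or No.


String 1: 'xjukza' -> sorted: 'ajkuxz'
String 2: 'jkaxzu' -> sorted: 'ajkuxz'
Compare sorted forms: 'ajkuxz' == 'ajkuxz'
Anagram: Yes


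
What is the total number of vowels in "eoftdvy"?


Input string: 'eoftdvy'
Operation: count vowels (a, e, i, o, u)
Scan: s[0]='e' (vowel), s[1]='o' (vowel), s[2]='f', s[3]='t', s[4]='d', s[5]='v', s[6]='y'
Vowels found: 2
Result: 2


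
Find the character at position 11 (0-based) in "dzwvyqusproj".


Input string: 'dzwvyqusproj'
Operation: get character at index 11
Index mapping: s[0]='d', s[1]='z', s[2]='w', s[3]='v', s[4]='y', s[5]='q', s[6]='u', s[7]='s', s[8]='p', s[9]='r', s[10]='o', s[11]='j'
Result: 'j'


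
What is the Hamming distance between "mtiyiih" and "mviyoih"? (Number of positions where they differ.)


String 1: 'mtiyiih'
String 2: 'mviyoih'
Compare each position: pos 0: 'm'=='m', pos 1: 't'!='v', pos 2: 'i'=='i', pos 3: 'y'=='y', pos 4: 'i'!='o', pos 5: 'i'=='i', pos 6: 'h'=='h'
Differing positions: 2
Hamming distance: 2


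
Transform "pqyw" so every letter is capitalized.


Input string: 'pqyw'
Operation: convert each letter to uppercase
Mapping: 'p'->'P', 'q'->'Q', 'y'->'Y', 'w'->'W'
Result: PQYW


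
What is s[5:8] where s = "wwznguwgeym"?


Input string: 'wwznguwgeym'
Operation: slice [5:8]
Extract characters: s[5]='u', s[6]='w', s[7]='g'
Result: uwg


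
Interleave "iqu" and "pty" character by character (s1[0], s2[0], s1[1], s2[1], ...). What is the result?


String 1: 'iqu'
String 2: 'pty'
Operation: alternate characters
Pairs: 'i'+'p', 'q'+'t', 'u'+'y'
Result: ipqtuy


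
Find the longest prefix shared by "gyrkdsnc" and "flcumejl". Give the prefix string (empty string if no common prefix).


String 1: 'gyrkdsnc'
String 2: 'flcumejl'
Compare position by position:
pos 0: 'g' vs 'f' differ -> stop
Longest common prefix: "" (length 0)


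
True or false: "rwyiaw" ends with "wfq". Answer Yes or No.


Input string: 'rwyiaw'
Suffix to check: 'wfq'
Last 3 characters of input: 'iaw'
Match: False
Result: No


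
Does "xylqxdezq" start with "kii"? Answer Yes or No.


Input string: 'xylqxdezq'
Prefix to check: 'kii'
First 3 characters of input: 'xyl'
Match: False
Result: No


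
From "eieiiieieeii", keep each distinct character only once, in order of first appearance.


Input: 'eieiiieieeii'
Operation: keep first occurrence of each character
Scan: s[0]='e' new -> keep; s[1]='i' new -> keep; s[2]='e' seen -> skip; s[3]='i' seen -> skip; s[4]='i' seen -> skip; s[5]='i' seen -> skip; s[6]='e' seen -> skip; s[7]='i' seen -> skip; s[8]='e' seen -> skip; s[9]='e' seen -> skip; s[10]='i' seen -> skip; s[11]='i' seen -> skip
Result: ei


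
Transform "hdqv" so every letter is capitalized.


Input string: 'hdqv'
Operation: convert each letter to uppercase
Mapping: 'h'->'H', 'd'->'D', 'q'->'Q', 'v'->'V'
Result: HDQV


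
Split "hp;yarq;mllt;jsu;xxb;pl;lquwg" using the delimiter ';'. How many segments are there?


Input string: 'hp;yarq;mllt;jsu;xxb;pl;lquwg'
Delimiter: ';'
Split result: 'hp', 'yarq', 'mllt', 'jsu', 'xxb', 'pl', 'lquwg'
Number of parts: 7


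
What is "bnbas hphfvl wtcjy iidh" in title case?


Input string: 'bnbas hphfvl wtcjy iidh'
Operation: capitalize first letter of each word
Word transformations: 'bnbas'->'Bnbas', 'hphfvl'->'Hphfvl', 'wtcjy'->'Wtcjy', 'iidh'->'Iidh'
Result: Bnbas Hphfvl Wtcjy Iidh


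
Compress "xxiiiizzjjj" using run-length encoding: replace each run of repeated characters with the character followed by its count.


Input: 'xxiiiizzjjj'
Operation: identify consecutive runs
Runs: 'xx' -> x2, 'iiii' -> i4, 'zz' -> z2, 'jjj' -> j3
Encoded: x2i4z2j3


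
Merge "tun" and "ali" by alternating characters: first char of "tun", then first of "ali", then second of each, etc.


String 1: 'tun'
String 2: 'ali'
Operation: alternate characters
Pairs: 't'+'a', 'u'+'l', 'n'+'i'
Result: taulni


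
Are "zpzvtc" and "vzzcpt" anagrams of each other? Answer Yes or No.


String 1: 'zpzvtc' -> sorted: 'cptvzz'
String 2: 'vzzcpt' -> sorted: 'cptvzz'
Compare sorted forms: 'cptvzz' == 'cptvzz'
Anagram: Yes


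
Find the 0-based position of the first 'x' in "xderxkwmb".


Input string: 'xderxkwmb'
Target: 'x'
Scanning left to right: s[0]='x'
First match at index: 0


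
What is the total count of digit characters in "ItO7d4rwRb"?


Input string: 'ItO7d4rwRb'
Operation: count digit characters (0-9)
Scan: 'I', 't', 'O', '7'(digit), 'd', '4'(digit), 'r', 'w', 'R', 'b'
Digits found: 2
Result: 2


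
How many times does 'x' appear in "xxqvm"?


Input string: 'xxqvm'
Target character: 'x'
Scan each position: s[0]='x', s[1]='x'
Matches found at indices: 0, 1
Total: 2


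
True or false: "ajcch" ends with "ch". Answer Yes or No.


Input string: 'ajcch'
Suffix to check: 'ch'
Last 2 characters of input: 'ch'
Match: True
Result: Yes


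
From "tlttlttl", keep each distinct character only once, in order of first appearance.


Input: 'tlttlttl'
Operation: keep first occurrence of each character
Scan: s[0]='t' new -> keep; s[1]='l' new -> keep; s[2]='t' seen -> skip; s[3]='t' seen -> skip; s[4]='l' seen -> skip; s[5]='t' seen -> skip; s[6]='t' seen -> skip; s[7]='l' seen -> skip
Result: tl


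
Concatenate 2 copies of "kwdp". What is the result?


Input string: 'kwdp'
Operation: repeat 2 times
Concatenation: 'kwdp' + 'kwdp'
Result: kwdpkwdp


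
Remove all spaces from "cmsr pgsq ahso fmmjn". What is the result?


Input string: 'cmsr pgsq ahso fmmjn'
Operation: remove all spaces
Words: 'cmsr', 'pgsq', 'ahso', 'fmmjn'
Join without spaces: cmsrpgsqahsofmmjn


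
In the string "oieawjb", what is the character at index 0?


Input string: 'oieawjb'
Operation: get character at index 0
Index mapping: s[0]='o'
Result: 'o'


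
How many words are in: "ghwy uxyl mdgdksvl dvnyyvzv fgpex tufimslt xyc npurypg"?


Input string: 'ghwy uxyl mdgdksvl dvnyyvzv fgpex tufimslt xyc npurypg'
Operation: split by spaces
Words found: 'ghwy', 'uxyl', 'mdgdksvl', 'dvnyyvzv', 'fgpex', 'tufimslt', 'xyc', 'npurypg'
Word count: 8


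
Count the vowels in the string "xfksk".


Input string: 'xfksk'
Operation: count vowels (a, e, i, o, u)
Scan: s[0]='x', s[1]='f', s[2]='k', s[3]='s', s[4]='k'
Vowels found: 0
Result: 0


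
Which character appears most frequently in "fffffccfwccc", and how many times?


Input: 'fffffccfwccc'
Operation: tally each character
Counts: 'c':5, 'f':6, 'w':1
Maximum: 'f' appears 6 times


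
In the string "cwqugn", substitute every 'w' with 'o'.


Input string: 'cwqugn'
Operation: replace 'w' with 'o'
Positions of 'w': 1
After replacement: coqugn


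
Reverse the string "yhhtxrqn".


Input string: 'yhhtxrqn'
Operation: reverse character order
Original order: 'y' -> 'h' -> 'h' -> 't' -> 'x' -> 'r' -> 'q' -> 'n'
Reversed order: 'n' -> 'q' -> 'r' -> 'x' -> 't' -> 'h' -> 'h' -> 'y'
Result: nqrxthhy


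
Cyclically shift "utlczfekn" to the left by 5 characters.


Input: 'utlczfekn', shift = 5
Operation: split at index 5 and swap parts
Front part s[0:5] = 'utlcz'
Back part s[5:] = 'fekn'
Rotated = back + front = 'fekn' + 'utlcz'
Result: feknutlcz


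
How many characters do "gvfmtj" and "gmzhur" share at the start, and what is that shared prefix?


String 1: 'gvfmtj'
String 2: 'gmzhur'
Compare position by position:
pos 0: 'g' vs 'g' match
pos 1: 'v' vs 'm' differ -> stop
Longest common prefix: "g" (length 1)


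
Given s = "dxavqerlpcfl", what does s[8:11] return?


Input string: 'dxavqerlpcfl'
Operation: slice [8:11]
Extract characters: s[8]='p', s[9]='c', s[10]='f'
Result: pcf


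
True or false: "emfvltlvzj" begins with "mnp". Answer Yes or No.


Input string: 'emfvltlvzj'
Prefix to check: 'mnp'
First 3 characters of input: 'emf'
Match: False
Result: No


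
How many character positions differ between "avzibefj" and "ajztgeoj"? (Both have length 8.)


String 1: 'avzibefj'
String 2: 'ajztgeoj'
Compare each position: pos 0: 'a'=='a', pos 1: 'v'!='j', pos 2: 'z'=='z', pos 3: 'i'!='t', pos 4: 'b'!='g', pos 5: 'e'=='e', pos 6: 'f'!='o', pos 7: 'j'=='j'
Differing positions: 4
Hamming distance: 4


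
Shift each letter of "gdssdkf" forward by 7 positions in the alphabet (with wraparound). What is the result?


Input: 'gdssdkf', shift = 7
Operation: for each letter, (position + 7) mod 26
Mapping: 'g'(6+7=13)->'n', 'd'(3+7=10)->'k', 's'(18+7=25)->'z', 's'(18+7=25)->'z', 'd'(3+7=10)->'k', 'k'(10+7=17)->'r', 'f'(5+7=12)->'m'
Result: nkzzkrm


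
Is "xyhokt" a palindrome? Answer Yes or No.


Input string: 'xyhokt'
Reversed: 'tkohyx'
Compare pairs: s[0]='x' vs s[5]='t' (mismatch), s[1]='y' vs s[4]='k' (mismatch), s[2]='h' vs s[3]='o' (mismatch)
Palindrome: No


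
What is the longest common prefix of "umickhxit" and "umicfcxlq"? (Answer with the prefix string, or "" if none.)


String 1: 'umickhxit'
String 2: 'umicfcxlq'
Compare position by position:
pos 0: 'u' vs 'u' match
pos 1: 'm' vs 'm' match
pos 2: 'i' vs 'i' match
pos 3: 'c' vs 'c' match
pos 4: 'k' vs 'f' differ -> stop
Longest common prefix: "umic" (length 4)


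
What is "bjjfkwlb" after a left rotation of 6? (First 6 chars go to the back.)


Input: 'bjjfkwlb', shift = 6
Operation: split at index 6 and swap parts
Front part s[0:6] = 'bjjfkw'
Back part s[6:] = 'lb'
Rotated = back + front = 'lb' + 'bjjfkw'
Result: lbbjjfkw


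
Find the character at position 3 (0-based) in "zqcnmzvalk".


Input string: 'zqcnmzvalk'
Operation: get character at index 3
Index mapping: s[0]='z', s[1]='q', s[2]='c', s[3]='n'
Result: 'n'


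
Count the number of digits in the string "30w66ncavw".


Input string: '30w66ncavw'
Operation: count digit characters (0-9)
Scan: '3'(digit), '0'(digit), 'w', '6'(digit), '6'(digit), 'n', 'c', 'a', 'v', 'w'
Digits found: 4
Result: 4


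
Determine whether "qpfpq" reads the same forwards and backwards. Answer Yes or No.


Input string: 'qpfpq'
Reversed: 'qpfpq'
Compare pairs: s[0]='q' vs s[4]='q' (match), s[1]='p' vs s[3]='p' (match)
Palindrome: Yes


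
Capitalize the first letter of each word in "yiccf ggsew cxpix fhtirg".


Input string: 'yiccf ggsew cxpix fhtirg'
Operation: capitalize first letter of each word
Word transformations: 'yiccf'->'Yiccf', 'ggsew'->'Ggsew', 'cxpix'->'Cxpix', 'fhtirg'->'Fhtirg'
Result: Yiccf Ggsew Cxpix Fhtirg


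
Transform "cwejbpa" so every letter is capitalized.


Input string: 'cwejbpa'
Operation: convert each letter to uppercase
Mapping: 'c'->'C', 'w'->'W', 'e'->'E', 'j'->'J', 'b'->'B', 'p'->'P', 'a'->'A'
Result: CWEJBPA


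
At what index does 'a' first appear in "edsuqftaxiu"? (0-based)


Input string: 'edsuqftaxiu'
Target: 'a'
Scanning left to right: s[0]='e', s[1]='d', s[2]='s', s[3]='u', s[4]='q', s[5]='f', s[6]='t', s[7]='a'
First match at index: 7


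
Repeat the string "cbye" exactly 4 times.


Input string: 'cbye'
Operation: repeat 4 times
Concatenation: 'cbye' + 'cbye' + 'cbye' + 'cbye'
Result: cbyecbyecbyecbye


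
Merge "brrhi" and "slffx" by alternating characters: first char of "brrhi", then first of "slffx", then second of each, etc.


String 1: 'brrhi'
String 2: 'slffx'
Operation: alternate characters
Pairs: 'b'+'s', 'r'+'l', 'r'+'f', 'h'+'f', 'i'+'x'
Result: bsrlrfhfix


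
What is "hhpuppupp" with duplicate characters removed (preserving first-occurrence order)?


Input: 'hhpuppupp'
Operation: keep first occurrence of each character
Scan: s[0]='h' new -> keep; s[1]='h' seen -> skip; s[2]='p' new -> keep; s[3]='u' new -> keep; s[4]='p' seen -> skip; s[5]='p' seen -> skip; s[6]='u' seen -> skip; s[7]='p' seen -> skip; s[8]='p' seen -> skip
Result: hpu


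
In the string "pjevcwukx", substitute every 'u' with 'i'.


Input string: 'pjevcwukx'
Operation: replace 'u' with 'i'
Positions of 'u': 6
After replacement: pjevcwikx


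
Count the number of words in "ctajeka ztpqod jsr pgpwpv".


Input string: 'ctajeka ztpqod jsr pgpwpv'
Operation: split by spaces
Words found: 'ctajeka', 'ztpqod', 'jsr', 'pgpwpv'
Word count: 4


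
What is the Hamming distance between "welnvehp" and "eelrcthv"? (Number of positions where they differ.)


String 1: 'welnvehp'
String 2: 'eelrcthv'
Compare each position: pos 0: 'w'!='e', pos 1: 'e'=='e', pos 2: 'l'=='l', pos 3: 'n'!='r', pos 4: 'v'!='c', pos 5: 'e'!='t', pos 6: 'h'=='h', pos 7: 'p'!='v'
Differing positions: 5
Hamming distance: 5


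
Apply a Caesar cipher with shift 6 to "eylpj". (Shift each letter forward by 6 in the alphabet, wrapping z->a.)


Input: 'eylpj', shift = 6
Operation: for each letter, (position + 6) mod 26
Mapping: 'e'(4+6=10)->'k', 'y'(24+6=30, 30 mod 26=4)->'e', 'l'(11+6=17)->'r', 'p'(15+6=21)->'v', 'j'(9+6=15)->'p'
Result: kervp


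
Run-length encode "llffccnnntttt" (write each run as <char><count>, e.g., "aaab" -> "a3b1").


Input: 'llffccnnntttt'
Operation: identify consecutive runs
Runs: 'll' -> l2, 'ff' -> f2, 'cc' -> c2, 'nnn' -> n3, 'tttt' -> t4
Encoded: l2f2c2n3t4


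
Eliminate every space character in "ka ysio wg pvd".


Input string: 'ka ysio wg pvd'
Operation: remove all spaces
Words: 'ka', 'ysio', 'wg', 'pvd'
Join without spaces: kaysiowgpvd


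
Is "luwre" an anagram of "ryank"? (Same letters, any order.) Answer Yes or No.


String 1: 'ryank' -> sorted: 'aknry'
String 2: 'luwre' -> sorted: 'elruw'
Compare sorted forms: 'aknry' != 'elruw'
Anagram: No


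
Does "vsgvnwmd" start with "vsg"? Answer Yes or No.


Input string: 'vsgvnwmd'
Prefix to check: 'vsg'
First 3 characters of input: 'vsg'
Match: True
Result: Yes


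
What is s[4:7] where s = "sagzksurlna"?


Input string: 'sagzksurlna'
Operation: slice [4:7]
Extract characters: s[4]='k', s[5]='s', s[6]='u'
Result: ksu


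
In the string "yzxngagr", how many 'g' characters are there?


Input string: 'yzxngagr'
Target character: 'g'
Scan each position: s[4]='g', s[6]='g'
Matches found at indices: 4, 6
Total: 2


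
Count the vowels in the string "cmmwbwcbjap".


Input string: 'cmmwbwcbjap'
Operation: count vowels (a, e, i, o, u)
Scan: s[0]='c', s[1]='m', s[2]='m', s[3]='w', s[4]='b', s[5]='w', s[6]='c', s[7]='b', s[8]='j', s[9]='a' (vowel), s[10]='p'
Vowels found: 1
Result: 1


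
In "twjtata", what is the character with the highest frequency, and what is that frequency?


Input: 'twjtata'
Operation: tally each character
Counts: 'a':2, 'j':1, 't':3, 'w':1
Maximum: 't' appears 3 times


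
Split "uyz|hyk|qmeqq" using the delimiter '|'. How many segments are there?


Input string: 'uyz|hyk|qmeqq'
Delimiter: '|'
Split result: 'uyz', 'hyk', 'qmeqq'
Number of parts: 3


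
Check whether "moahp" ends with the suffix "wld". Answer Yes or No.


Input string: 'moahp'
Suffix to check: 'wld'
Last 3 characters of input: 'ahp'
Match: False
Result: No


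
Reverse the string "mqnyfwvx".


Input string: 'mqnyfwvx'
Operation: reverse character order
Original order: 'm' -> 'q' -> 'n' -> 'y' -> 'f' -> 'w' -> 'v' -> 'x'
Reversed order: 'x' -> 'v' -> 'w' -> 'f' -> 'y' -> 'n' -> 'q' -> 'm'
Result: xvwfynqm


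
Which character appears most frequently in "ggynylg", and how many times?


Input: 'ggynylg'
Operation: tally each character
Counts: 'g':3, 'l':1, 'n':1, 'y':2
Maximum: 'g' appears 3 times


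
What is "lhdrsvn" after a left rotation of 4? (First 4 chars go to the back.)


Input: 'lhdrsvn', shift = 4
Operation: split at index 4 and swap parts
Front part s[0:4] = 'lhdr'
Back part s[4:] = 'svn'
Rotated = back + front = 'svn' + 'lhdr'
Result: svnlhdr


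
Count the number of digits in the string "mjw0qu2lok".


Input string: 'mjw0qu2lok'
Operation: count digit characters (0-9)
Scan: 'm', 'j', 'w', '0'(digit), 'q', 'u', '2'(digit), 'l', 'o', 'k'
Digits found: 2
Result: 2


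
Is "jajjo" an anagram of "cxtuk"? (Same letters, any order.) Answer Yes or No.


String 1: 'cxtuk' -> sorted: 'cktux'
String 2: 'jajjo' -> sorted: 'ajjjo'
Compare sorted forms: 'cktux' != 'ajjjo'
Anagram: No


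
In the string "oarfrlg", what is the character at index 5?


Input string: 'oarfrlg'
Operation: get character at index 5
Index mapping: s[0]='o', s[1]='a', s[2]='r', s[3]='f', s[4]='r', s[5]='l'
Result: 'l'


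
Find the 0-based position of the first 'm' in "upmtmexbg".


Input string: 'upmtmexbg'
Target: 'm'
Scanning left to right: s[0]='u', s[1]='p', s[2]='m'
First match at index: 2


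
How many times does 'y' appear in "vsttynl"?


Input string: 'vsttynl'
Target character: 'y'
Scan each position: s[4]='y'
Matches found at indices: 4
Total: 1


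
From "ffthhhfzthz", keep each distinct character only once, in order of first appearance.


Input: 'ffthhhfzthz'
Operation: keep first occurrence of each character
Scan: s[0]='f' new -> keep; s[1]='f' seen -> skip; s[2]='t' new -> keep; s[3]='h' new -> keep; s[4]='h' seen -> skip; s[5]='h' seen -> skip; s[6]='f' seen -> skip; s[7]='z' new -> keep; s[8]='t' seen -> skip; s[9]='h' seen -> skip; s[10]='z' seen -> skip
Result: fthz


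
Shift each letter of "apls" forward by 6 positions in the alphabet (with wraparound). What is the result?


Input: 'apls', shift = 6
Operation: for each letter, (position + 6) mod 26
Mapping: 'a'(0+6=6)->'g', 'p'(15+6=21)->'v', 'l'(11+6=17)->'r', 's'(18+6=24)->'y'
Result: gvry


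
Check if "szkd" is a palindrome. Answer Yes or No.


Input string: 'szkd'
Reversed: 'dkzs'
Compare pairs: s[0]='s' vs s[3]='d' (mismatch), s[1]='z' vs s[2]='k' (mismatch)
Palindrome: No


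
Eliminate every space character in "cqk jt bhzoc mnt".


Input string: 'cqk jt bhzoc mnt'
Operation: remove all spaces
Words: 'cqk', 'jt', 'bhzoc', 'mnt'
Join without spaces: cqkjtbhzocmnt


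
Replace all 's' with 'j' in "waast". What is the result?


Input string: 'waast'
Operation: replace 's' with 'j'
Positions of 's': 3
After replacement: waajt


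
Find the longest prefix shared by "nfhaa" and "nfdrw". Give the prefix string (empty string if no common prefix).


String 1: 'nfhaa'
String 2: 'nfdrw'
Compare position by position:
pos 0: 'n' vs 'n' match
pos 1: 'f' vs 'f' match
pos 2: 'h' vs 'd' differ -> stop
Longest common prefix: "nf" (length 2)


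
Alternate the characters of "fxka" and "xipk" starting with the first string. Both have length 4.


String 1: 'fxka'
String 2: 'xipk'
Operation: alternate characters
Pairs: 'f'+'x', 'x'+'i', 'k'+'p', 'a'+'k'
Result: fxxikpak


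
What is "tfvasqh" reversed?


Input string: 'tfvasqh'
Operation: reverse character order
Original order: 't' -> 'f' -> 'v' -> 'a' -> 's' -> 'q' -> 'h'
Reversed order: 'h' -> 'q' -> 's' -> 'a' -> 'v' -> 'f' -> 't'
Result: hqsavft


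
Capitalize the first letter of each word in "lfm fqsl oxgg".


Input string: 'lfm fqsl oxgg'
Operation: capitalize first letter of each word
Word transformations: 'lfm'->'Lfm', 'fqsl'->'Fqsl', 'oxgg'->'Oxgg'
Result: Lfm Fqsl Oxgg


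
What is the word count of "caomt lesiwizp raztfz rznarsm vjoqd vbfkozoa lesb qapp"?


Input string: 'caomt lesiwizp raztfz rznarsm vjoqd vbfkozoa lesb qapp'
Operation: split by spaces
Words found: 'caomt', 'lesiwizp', 'raztfz', 'rznarsm', 'vjoqd', 'vbfkozoa', 'lesb', 'qapp'
Word count: 8


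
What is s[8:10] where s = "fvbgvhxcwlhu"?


Input string: 'fvbgvhxcwlhu'
Operation: slice [8:10]
Extract characters: s[8]='w', s[9]='l'
Result: wl


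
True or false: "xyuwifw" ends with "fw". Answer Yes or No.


Input string: 'xyuwifw'
Suffix to check: 'fw'
Last 2 characters of input: 'fw'
Match: True
Result: Yes


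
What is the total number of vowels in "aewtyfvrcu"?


Input string: 'aewtyfvrcu'
Operation: count vowels (a, e, i, o, u)
Scan: s[0]='a' (vowel), s[1]='e' (vowel), s[2]='w', s[3]='t', s[4]='y', s[5]='f', s[6]='v', s[7]='r', s[8]='c', s[9]='u' (vowel)
Vowels found: 3
Result: 3


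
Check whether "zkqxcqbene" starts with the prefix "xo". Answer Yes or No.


Input string: 'zkqxcqbene'
Prefix to check: 'xo'
First 2 characters of input: 'zk'
Match: False
Result: No


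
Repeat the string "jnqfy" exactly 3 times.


Input string: 'jnqfy'
Operation: repeat 3 times
Concatenation: 'jnqfy' + 'jnqfy' + 'jnqfy'
Result: jnqfyjnqfyjnqfy


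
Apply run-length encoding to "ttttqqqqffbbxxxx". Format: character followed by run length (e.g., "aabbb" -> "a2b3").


Input: 'ttttqqqqffbbxxxx'
Operation: identify consecutive runs
Runs: 'tttt' -> t4, 'qqqq' -> q4, 'ff' -> f2, 'bb' -> b2, 'xxxx' -> x4
Encoded: t4q4f2b2x4


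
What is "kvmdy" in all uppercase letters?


Input string: 'kvmdy'
Operation: convert each letter to uppercase
Mapping: 'k'->'K', 'v'->'V', 'm'->'M', 'd'->'D', 'y'->'Y'
Result: KVMDY


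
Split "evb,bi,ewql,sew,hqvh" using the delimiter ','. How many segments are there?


Input string: 'evb,bi,ewql,sew,hqvh'
Delimiter: ','
Split result: 'evb', 'bi', 'ewql', 'sew', 'hqvh'
Number of parts: 5


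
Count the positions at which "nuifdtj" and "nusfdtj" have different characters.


String 1: 'nuifdtj'
String 2: 'nusfdtj'
Compare each position: pos 0: 'n'=='n', pos 1: 'u'=='u', pos 2: 'i'!='s', pos 3: 'f'=='f', pos 4: 'd'=='d', pos 5: 't'=='t', pos 6: 'j'=='j'
Differing positions: 1
Hamming distance: 1


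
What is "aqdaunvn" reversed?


Input string: 'aqdaunvn'
Operation: reverse character order
Original order: 'a' -> 'q' -> 'd' -> 'a' -> 'u' -> 'n' -> 'v' -> 'n'
Reversed order: 'n' -> 'v' -> 'n' -> 'u' -> 'a' -> 'd' -> 'q' -> 'a'
Result: nvnuadqa


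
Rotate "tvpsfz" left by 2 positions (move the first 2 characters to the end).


Input: 'tvpsfz', shift = 2
Operation: split at index 2 and swap parts
Front part s[0:2] = 'tv'
Back part s[2:] = 'psfz'
Rotated = back + front = 'psfz' + 'tv'
Result: psfztv


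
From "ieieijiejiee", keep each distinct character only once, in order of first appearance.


Input: 'ieieijiejiee'
Operation: keep first occurrence of each character
Scan: s[0]='i' new -> keep; s[1]='e' new -> keep; s[2]='i' seen -> skip; s[3]='e' seen -> skip; s[4]='i' seen -> skip; s[5]='j' new -> keep; s[6]='i' seen -> skip; s[7]='e' seen -> skip; s[8]='j' seen -> skip; s[9]='i' seen -> skip; s[10]='e' seen -> skip; s[11]='e' seen -> skip
Result: iej


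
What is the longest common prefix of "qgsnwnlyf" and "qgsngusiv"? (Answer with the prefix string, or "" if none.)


String 1: 'qgsnwnlyf'
String 2: 'qgsngusiv'
Compare position by position:
pos 0: 'q' vs 'q' match
pos 1: 'g' vs 'g' match
pos 2: 's' vs 's' match
pos 3: 'n' vs 'n' match
pos 4: 'w' vs 'g' differ -> stop
Longest common prefix: "qgsn" (length 4)


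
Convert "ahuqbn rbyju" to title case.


Input string: 'ahuqbn rbyju'
Operation: capitalize first letter of each word
Word transformations: 'ahuqbn'->'Ahuqbn', 'rbyju'->'Rbyju'
Result: Ahuqbn Rbyju


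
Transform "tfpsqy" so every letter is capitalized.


Input string: 'tfpsqy'
Operation: convert each letter to uppercase
Mapping: 't'->'T', 'f'->'F', 'p'->'P', 's'->'S', 'q'->'Q', 'y'->'Y'
Result: TFPSQY


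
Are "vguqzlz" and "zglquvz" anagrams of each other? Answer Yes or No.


String 1: 'vguqzlz' -> sorted: 'glquvzz'
String 2: 'zglquvz' -> sorted: 'glquvzz'
Compare sorted forms: 'glquvzz' == 'glquvzz'
Anagram: Yes


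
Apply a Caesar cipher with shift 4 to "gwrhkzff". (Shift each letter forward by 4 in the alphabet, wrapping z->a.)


Input: 'gwrhkzff', shift = 4
Operation: for each letter, (position + 4) mod 26
Mapping: 'g'(6+4=10)->'k', 'w'(22+4=26, 26 mod 26=0)->'a', 'r'(17+4=21)->'v', 'h'(7+4=11)->'l', 'k'(10+4=14)->'o', 'z'(25+4=29, 29 mod 26=3)->'d', 'f'(5+4=9)->'j', 'f'(5+4=9)->'j'
Result: kavlodjj


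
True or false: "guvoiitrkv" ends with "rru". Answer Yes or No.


Input string: 'guvoiitrkv'
Suffix to check: 'rru'
Last 3 characters of input: 'rkv'
Match: False
Result: No


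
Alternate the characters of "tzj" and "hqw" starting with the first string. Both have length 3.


String 1: 'tzj'
String 2: 'hqw'
Operation: alternate characters
Pairs: 't'+'h', 'z'+'q', 'j'+'w'
Result: thzqjw


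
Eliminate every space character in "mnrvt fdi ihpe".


Input string: 'mnrvt fdi ihpe'
Operation: remove all spaces
Words: 'mnrvt', 'fdi', 'ihpe'
Join without spaces: mnrvtfdiihpe


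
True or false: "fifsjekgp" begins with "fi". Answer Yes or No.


Input string: 'fifsjekgp'
Prefix to check: 'fi'
First 2 characters of input: 'fi'
Match: True
Result: Yes


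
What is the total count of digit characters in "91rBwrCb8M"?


Input string: '91rBwrCb8M'
Operation: count digit characters (0-9)
Scan: '9'(digit), '1'(digit), 'r', 'B', 'w', 'r', 'C', 'b', '8'(digit), 'M'
Digits found: 3
Result: 3


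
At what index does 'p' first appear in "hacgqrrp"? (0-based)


Input string: 'hacgqrrp'
Target: 'p'
Scanning left to right: s[0]='h', s[1]='a', s[2]='c', s[3]='g', s[4]='q', s[5]='r', s[6]='r', s[7]='p'
First match at index: 7


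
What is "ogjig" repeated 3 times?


Input string: 'ogjig'
Operation: repeat 3 times
Concatenation: 'ogjig' + 'ogjig' + 'ogjig'
Result: ogjigogjigogjig


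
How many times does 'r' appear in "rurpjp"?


Input string: 'rurpjp'
Target character: 'r'
Scan each position: s[0]='r', s[2]='r'
Matches found at indices: 0, 2
Total: 2


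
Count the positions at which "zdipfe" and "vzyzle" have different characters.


String 1: 'zdipfe'
String 2: 'vzyzle'
Compare each position: pos 0: 'z'!='v', pos 1: 'd'!='z', pos 2: 'i'!='y', pos 3: 'p'!='z', pos 4: 'f'!='l', pos 5: 'e'=='e'
Differing positions: 5
Hamming distance: 5


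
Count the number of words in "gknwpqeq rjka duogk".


Input string: 'gknwpqeq rjka duogk'
Operation: split by spaces
Words found: 'gknwpqeq', 'rjka', 'duogk'
Word count: 3


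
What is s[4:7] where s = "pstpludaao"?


Input string: 'pstpludaao'
Operation: slice [4:7]
Extract characters: s[4]='l', s[5]='u', s[6]='d'
Result: lud


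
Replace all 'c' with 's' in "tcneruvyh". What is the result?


Input string: 'tcneruvyh'
Operation: replace 'c' with 's'
Positions of 'c': 1
After replacement: tsneruvyh


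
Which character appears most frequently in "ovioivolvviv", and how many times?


Input: 'ovioivolvviv'
Operation: tally each character
Counts: 'i':3, 'l':1, 'o':3, 'v':5
Maximum: 'v' appears 5 times


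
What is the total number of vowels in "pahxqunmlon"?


Input string: 'pahxqunmlon'
Operation: count vowels (a, e, i, o, u)
Scan: s[0]='p', s[1]='a' (vowel), s[2]='h', s[3]='x', s[4]='q', s[5]='u' (vowel), s[6]='n', s[7]='m', s[8]='l', s[9]='o' (vowel), s[10]='n'
Vowels found: 3
Result: 3


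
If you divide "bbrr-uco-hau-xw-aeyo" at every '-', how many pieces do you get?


Input string: 'bbrr-uco-hau-xw-aeyo'
Delimiter: '-'
Split result: 'bbrr', 'uco', 'hau', 'xw', 'aeyo'
Number of parts: 5


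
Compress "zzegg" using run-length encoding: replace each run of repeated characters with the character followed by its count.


Input: 'zzegg'
Operation: identify consecutive runs
Runs: 'zz' -> z2, 'e' -> e1, 'gg' -> g2
Encoded: z2e1g2


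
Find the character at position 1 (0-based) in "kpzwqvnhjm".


Input string: 'kpzwqvnhjm'
Operation: get character at index 1
Index mapping: s[0]='k', s[1]='p'
Result: 'p'


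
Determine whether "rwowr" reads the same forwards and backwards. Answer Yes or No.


Input string: 'rwowr'
Reversed: 'rwowr'
Compare pairs: s[0]='r' vs s[4]='r' (match), s[1]='w' vs s[3]='w' (match)
Palindrome: Yes


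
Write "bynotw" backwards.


Input string: 'bynotw'
Operation: reverse character order
Original order: 'b' -> 'y' -> 'n' -> 'o' -> 't' -> 'w'
Reversed order: 'w' -> 't' -> 'o' -> 'n' -> 'y' -> 'b'
Result: wtonyb


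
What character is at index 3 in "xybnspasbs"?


Input string: 'xybnspasbs'
Operation: get character at index 3
Index mapping: s[0]='x', s[1]='y', s[2]='b', s[3]='n'
Result: 'n'


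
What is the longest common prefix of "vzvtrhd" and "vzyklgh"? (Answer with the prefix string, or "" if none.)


String 1: 'vzvtrhd'
String 2: 'vzyklgh'
Compare position by position:
pos 0: 'v' vs 'v' match
pos 1: 'z' vs 'z' match
pos 2: 'v' vs 'y' differ -> stop
Longest common prefix: "vz" (length 2)


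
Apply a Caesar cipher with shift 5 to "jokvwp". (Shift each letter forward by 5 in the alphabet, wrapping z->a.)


Input: 'jokvwp', shift = 5
Operation: for each letter, (position + 5) mod 26
Mapping: 'j'(9+5=14)->'o', 'o'(14+5=19)->'t', 'k'(10+5=15)->'p', 'v'(21+5=26, 26 mod 26=0)->'a', 'w'(22+5=27, 27 mod 26=1)->'b', 'p'(15+5=20)->'u'
Result: otpabu


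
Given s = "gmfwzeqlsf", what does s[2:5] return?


Input string: 'gmfwzeqlsf'
Operation: slice [2:5]
Extract characters: s[2]='f', s[3]='w', s[4]='z'
Result: fwz


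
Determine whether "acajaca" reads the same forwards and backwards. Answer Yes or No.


Input string: 'acajaca'
Reversed: 'acajaca'
Compare pairs: s[0]='a' vs s[6]='a' (match), s[1]='c' vs s[5]='c' (match), s[2]='a' vs s[4]='a' (match)
Palindrome: Yes


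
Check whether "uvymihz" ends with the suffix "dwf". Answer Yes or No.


Input string: 'uvymihz'
Suffix to check: 'dwf'
Last 3 characters of input: 'ihz'
Match: False
Result: No


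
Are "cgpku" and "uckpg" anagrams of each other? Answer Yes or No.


String 1: 'cgpku' -> sorted: 'cgkpu'
String 2: 'uckpg' -> sorted: 'cgkpu'
Compare sorted forms: 'cgkpu' == 'cgkpu'
Anagram: Yes


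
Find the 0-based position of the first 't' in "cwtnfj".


Input string: 'cwtnfj'
Target: 't'
Scanning left to right: s[0]='c', s[1]='w', s[2]='t'
First match at index: 2


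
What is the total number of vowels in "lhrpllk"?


Input string: 'lhrpllk'
Operation: count vowels (a, e, i, o, u)
Scan: s[0]='l', s[1]='h', s[2]='r', s[3]='p', s[4]='l', s[5]='l', s[6]='k'
Vowels found: 0
Result: 0


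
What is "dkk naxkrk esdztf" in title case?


Input string: 'dkk naxkrk esdztf'
Operation: capitalize first letter of each word
Word transformations: 'dkk'->'Dkk', 'naxkrk'->'Naxkrk', 'esdztf'->'Esdztf'
Result: Dkk Naxkrk Esdztf


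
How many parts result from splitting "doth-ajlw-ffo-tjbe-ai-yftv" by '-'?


Input string: 'doth-ajlw-ffo-tjbe-ai-yftv'
Delimiter: '-'
Split result: 'doth', 'ajlw', 'ffo', 'tjbe', 'ai', 'yftv'
Number of parts: 6


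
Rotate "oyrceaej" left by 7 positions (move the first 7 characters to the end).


Input: 'oyrceaej', shift = 7
Operation: split at index 7 and swap parts
Front part s[0:7] = 'oyrceae'
Back part s[7:] = 'j'
Rotated = back + front = 'j' + 'oyrceae'
Result: joyrceae


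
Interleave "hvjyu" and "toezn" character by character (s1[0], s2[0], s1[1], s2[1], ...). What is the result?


String 1: 'hvjyu'
String 2: 'toezn'
Operation: alternate characters
Pairs: 'h'+'t', 'v'+'o', 'j'+'e', 'y'+'z', 'u'+'n'
Result: htvojeyzun


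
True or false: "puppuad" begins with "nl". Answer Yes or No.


Input string: 'puppuad'
Prefix to check: 'nl'
First 2 characters of input: 'pu'
Match: False
Result: No


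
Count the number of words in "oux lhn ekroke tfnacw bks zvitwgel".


Input string: 'oux lhn ekroke tfnacw bks zvitwgel'
Operation: split by spaces
Words found: 'oux', 'lhn', 'ekroke', 'tfnacw', 'bks', 'zvitwgel'
Word count: 6


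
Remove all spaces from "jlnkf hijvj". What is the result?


Input string: 'jlnkf hijvj'
Operation: remove all spaces
Words: 'jlnkf', 'hijvj'
Join without spaces: jlnkfhijvj


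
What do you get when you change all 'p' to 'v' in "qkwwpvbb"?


Input string: 'qkwwpvbb'
Operation: replace 'p' with 'v'
Positions of 'p': 4
After replacement: qkwwvvbb


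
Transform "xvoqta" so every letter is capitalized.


Input string: 'xvoqta'
Operation: convert each letter to uppercase
Mapping: 'x'->'X', 'v'->'V', 'o'->'O', 'q'->'Q', 't'->'T', 'a'->'A'
Result: XVOQTA


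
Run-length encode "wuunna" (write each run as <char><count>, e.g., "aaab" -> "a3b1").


Input: 'wuunna'
Operation: identify consecutive runs
Runs: 'w' -> w1, 'uu' -> u2, 'nn' -> n2, 'a' -> a1
Encoded: w1u2n2a1


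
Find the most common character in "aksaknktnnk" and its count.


Input: 'aksaknktnnk'
Operation: tally each character
Counts: 'a':2, 'k':4, 'n':3, 's':1, 't':1
Maximum: 'k' appears 4 times


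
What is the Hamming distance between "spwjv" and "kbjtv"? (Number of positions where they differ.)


String 1: 'spwjv'
String 2: 'kbjtv'
Compare each position: pos 0: 's'!='k', pos 1: 'p'!='b', pos 2: 'w'!='j', pos 3: 'j'!='t', pos 4: 'v'=='v'
Differing positions: 4
Hamming distance: 4


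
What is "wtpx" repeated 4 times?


Input string: 'wtpx'
Operation: repeat 4 times
Concatenation: 'wtpx' + 'wtpx' + 'wtpx' + 'wtpx'
Result: wtpxwtpxwtpxwtpx


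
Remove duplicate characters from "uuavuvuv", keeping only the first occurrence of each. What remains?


Input: 'uuavuvuv'
Operation: keep first occurrence of each character
Scan: s[0]='u' new -> keep; s[1]='u' seen -> skip; s[2]='a' new -> keep; s[3]='v' new -> keep; s[4]='u' seen -> skip; s[5]='v' seen -> skip; s[6]='u' seen -> skip; s[7]='v' seen -> skip
Result: uav


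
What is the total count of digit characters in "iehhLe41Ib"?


Input string: 'iehhLe41Ib'
Operation: count digit characters (0-9)
Scan: 'i', 'e', 'h', 'h', 'L', 'e', '4'(digit), '1'(digit), 'I', 'b'
Digits found: 2
Result: 2


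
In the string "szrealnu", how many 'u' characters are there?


Input string: 'szrealnu'
Target character: 'u'
Scan each position: s[7]='u'
Matches found at indices: 7
Total: 1


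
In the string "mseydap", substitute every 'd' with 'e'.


Input string: 'mseydap'
Operation: replace 'd' with 'e'
Positions of 'd': 4
After replacement: mseyeap


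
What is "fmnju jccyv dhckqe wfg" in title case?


Input string: 'fmnju jccyv dhckqe wfg'
Operation: capitalize first letter of each word
Word transformations: 'fmnju'->'Fmnju', 'jccyv'->'Jccyv', 'dhckqe'->'Dhckqe', 'wfg'->'Wfg'
Result: Fmnju Jccyv Dhckqe Wfg


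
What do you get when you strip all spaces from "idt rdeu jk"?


Input string: 'idt rdeu jk'
Operation: remove all spaces
Words: 'idt', 'rdeu', 'jk'
Join without spaces: idtrdeujk


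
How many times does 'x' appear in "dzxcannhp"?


Input string: 'dzxcannhp'
Target character: 'x'
Scan each position: s[2]='x'
Matches found at indices: 2
Total: 1


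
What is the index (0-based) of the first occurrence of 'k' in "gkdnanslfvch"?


Input string: 'gkdnanslfvch'
Target: 'k'
Scanning left to right: s[0]='g', s[1]='k'
First match at index: 1


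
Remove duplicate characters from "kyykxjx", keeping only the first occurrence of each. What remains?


Input: 'kyykxjx'
Operation: keep first occurrence of each character
Scan: s[0]='k' new -> keep; s[1]='y' new -> keep; s[2]='y' seen -> skip; s[3]='k' seen -> skip; s[4]='x' new -> keep; s[5]='j' new -> keep; s[6]='x' seen -> skip
Result: kyxj


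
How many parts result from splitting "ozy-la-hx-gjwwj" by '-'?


Input string: 'ozy-la-hx-gjwwj'
Delimiter: '-'
Split result: 'ozy', 'la', 'hx', 'gjwwj'
Number of parts: 4


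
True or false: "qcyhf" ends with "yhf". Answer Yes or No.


Input string: 'qcyhf'
Suffix to check: 'yhf'
Last 3 characters of input: 'yhf'
Match: True
Result: Yes


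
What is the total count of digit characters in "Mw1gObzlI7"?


Input string: 'Mw1gObzlI7'
Operation: count digit characters (0-9)
Scan: 'M', 'w', '1'(digit), 'g', 'O', 'b', 'z', 'l', 'I', '7'(digit)
Digits found: 2
Result: 2


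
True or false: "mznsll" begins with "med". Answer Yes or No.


Input string: 'mznsll'
Prefix to check: 'med'
First 3 characters of input: 'mzn'
Match: False
Result: No


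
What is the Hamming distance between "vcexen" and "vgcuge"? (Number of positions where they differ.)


String 1: 'vcexen'
String 2: 'vgcuge'
Compare each position: pos 0: 'v'=='v', pos 1: 'c'!='g', pos 2: 'e'!='c', pos 3: 'x'!='u', pos 4: 'e'!='g', pos 5: 'n'!='e'
Differing positions: 5
Hamming distance: 5


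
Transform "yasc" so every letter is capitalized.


Input string: 'yasc'
Operation: convert each letter to uppercase
Mapping: 'y'->'Y', 'a'->'A', 's'->'S', 'c'->'C'
Result: YASC


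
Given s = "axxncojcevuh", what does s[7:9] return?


Input string: 'axxncojcevuh'
Operation: slice [7:9]
Extract characters: s[7]='c', s[8]='e'
Result: ce


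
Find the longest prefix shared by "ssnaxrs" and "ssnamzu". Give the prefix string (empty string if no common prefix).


String 1: 'ssnaxrs'
String 2: 'ssnamzu'
Compare position by position:
pos 0: 's' vs 's' match
pos 1: 's' vs 's' match
pos 2: 'n' vs 'n' match
pos 3: 'a' vs 'a' match
pos 4: 'x' vs 'm' differ -> stop
Longest common prefix: "ssna" (length 4)


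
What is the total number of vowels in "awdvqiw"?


Input string: 'awdvqiw'
Operation: count vowels (a, e, i, o, u)
Scan: s[0]='a' (vowel), s[1]='w', s[2]='d', s[3]='v', s[4]='q', s[5]='i' (vowel), s[6]='w'
Vowels found: 2
Result: 2


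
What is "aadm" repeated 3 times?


Input string: 'aadm'
Operation: repeat 3 times
Concatenation: 'aadm' + 'aadm' + 'aadm'
Result: aadmaadmaadm


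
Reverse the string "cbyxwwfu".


Input string: 'cbyxwwfu'
Operation: reverse character order
Original order: 'c' -> 'b' -> 'y' -> 'x' -> 'w' -> 'w' -> 'f' -> 'u'
Reversed order: 'u' -> 'f' -> 'w' -> 'w' -> 'x' -> 'y' -> 'b' -> 'c'
Result: ufwwxybc


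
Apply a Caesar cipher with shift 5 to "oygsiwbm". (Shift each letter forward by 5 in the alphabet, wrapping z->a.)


Input: 'oygsiwbm', shift = 5
Operation: for each letter, (position + 5) mod 26
Mapping: 'o'(14+5=19)->'t', 'y'(24+5=29, 29 mod 26=3)->'d', 'g'(6+5=11)->'l', 's'(18+5=23)->'x', 'i'(8+5=13)->'n', 'w'(22+5=27, 27 mod 26=1)->'b', 'b'(1+5=6)->'g', 'm'(12+5=17)->'r'
Result: tdlxnbgr


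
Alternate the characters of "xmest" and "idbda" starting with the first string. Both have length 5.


String 1: 'xmest'
String 2: 'idbda'
Operation: alternate characters
Pairs: 'x'+'i', 'm'+'d', 'e'+'b', 's'+'d', 't'+'a'
Result: ximdebsdta
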